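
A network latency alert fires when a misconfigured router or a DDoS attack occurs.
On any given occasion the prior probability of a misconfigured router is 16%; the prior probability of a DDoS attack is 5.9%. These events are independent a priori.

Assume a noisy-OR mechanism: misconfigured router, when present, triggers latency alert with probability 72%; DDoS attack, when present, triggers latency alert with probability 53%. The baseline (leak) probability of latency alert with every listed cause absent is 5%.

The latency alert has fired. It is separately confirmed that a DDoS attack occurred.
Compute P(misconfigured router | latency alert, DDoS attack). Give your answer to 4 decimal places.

Under noisy-OR, P(latency alert | causes) = 1 − (1−0.05)·∏(1−qᵢ) over the active causes.
Sum P(latency alert|·) weighted by the priors over both values of misconfigured router:
  P(latency alert | DDoS attack) = 0.5535*0.84 + 0.87498*0.16
        = 0.464940 + 0.139997 = 0.604937
The terms with misconfigured router present sum to 0.139997, so
  P(misconfigured router | latency alert, DDoS attack) = 0.139997 / 0.604937 ≈ 0.2314

P(misconfigured router | latency alert, DDoS attack) ≈ 0.2314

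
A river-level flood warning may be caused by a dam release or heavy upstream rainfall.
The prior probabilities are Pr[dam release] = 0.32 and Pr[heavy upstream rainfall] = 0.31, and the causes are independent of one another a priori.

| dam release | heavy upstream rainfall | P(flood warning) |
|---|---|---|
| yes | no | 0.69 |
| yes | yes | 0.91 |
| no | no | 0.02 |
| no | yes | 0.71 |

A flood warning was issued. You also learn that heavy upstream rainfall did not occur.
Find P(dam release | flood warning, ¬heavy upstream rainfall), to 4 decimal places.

P(dam release | flood warning, ¬heavy upstream rainfall) ≈ 0.9420

Weight on dam release=true, given the evidence: 0.69×0.32 = 0.220800
Denominator P(flood warning | ¬heavy upstream rainfall): 0.02×0.68 + 0.69×0.32 = 0.234400
Posterior = 0.220800 / 0.234400 ≈ 0.9420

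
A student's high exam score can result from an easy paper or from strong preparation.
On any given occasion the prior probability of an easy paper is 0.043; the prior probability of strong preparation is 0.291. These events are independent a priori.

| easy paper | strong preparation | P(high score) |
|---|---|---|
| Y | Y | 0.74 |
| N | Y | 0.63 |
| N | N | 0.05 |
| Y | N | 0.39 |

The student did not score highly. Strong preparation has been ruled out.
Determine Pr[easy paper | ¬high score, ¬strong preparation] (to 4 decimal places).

Pr[easy paper | ¬high score, ¬strong preparation] ≈ 0.0280

Sum P(¬high score|·) weighted by the priors over both values of easy paper:
  P(¬high score | ¬strong preparation) = 0.95·0.957 + 0.61·0.043
        = 0.909150 + 0.026230 = 0.935380
Keeping only the easy paper-present terms gives 0.026230, so
  P(easy paper | ¬high score, ¬strong preparation) = 0.026230 / 0.935380 ≈ 0.0280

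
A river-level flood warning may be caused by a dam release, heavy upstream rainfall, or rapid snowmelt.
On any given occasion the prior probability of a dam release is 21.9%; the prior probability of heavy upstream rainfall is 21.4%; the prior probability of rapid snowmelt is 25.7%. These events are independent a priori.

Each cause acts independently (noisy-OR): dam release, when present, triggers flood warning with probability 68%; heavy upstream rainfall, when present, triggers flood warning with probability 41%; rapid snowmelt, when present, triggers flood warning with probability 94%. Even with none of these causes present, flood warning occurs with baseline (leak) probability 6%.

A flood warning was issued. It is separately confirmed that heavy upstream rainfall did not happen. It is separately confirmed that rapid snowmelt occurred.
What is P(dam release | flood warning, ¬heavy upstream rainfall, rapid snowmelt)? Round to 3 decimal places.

Under noisy-OR, P(flood warning | causes) = 1 − (1−0.06)·∏(1−qᵢ) over the active causes.
Enumerate both values of dam release and weight by the priors:
  P(flood warning | ¬heavy upstream rainfall, rapid snowmelt) = 0.9436*0.781 + 0.981952*0.219
        = 0.736952 + 0.215047 = 0.951999
The terms with dam release present sum to 0.215047, so
  P(dam release | flood warning, ¬heavy upstream rainfall, rapid snowmelt) = 0.215047 / 0.951999 ≈ 0.226

P(dam release | flood warning, ¬heavy upstream rainfall, rapid snowmelt) ≈ 0.226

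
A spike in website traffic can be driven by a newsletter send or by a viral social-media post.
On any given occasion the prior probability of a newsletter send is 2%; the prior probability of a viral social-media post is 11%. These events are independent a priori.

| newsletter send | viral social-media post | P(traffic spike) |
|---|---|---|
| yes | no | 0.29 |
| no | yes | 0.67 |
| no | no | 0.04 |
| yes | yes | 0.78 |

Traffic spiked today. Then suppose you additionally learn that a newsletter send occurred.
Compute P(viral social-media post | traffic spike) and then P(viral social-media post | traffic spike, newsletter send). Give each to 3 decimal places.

P(viral social-media post | traffic spike) ≈ 0.649; P(viral social-media post | traffic spike, newsletter send) ≈ 0.249

P(traffic spike) = 0.04*0.98*0.89 + 0.67*0.98*0.11 + 0.29*0.02*0.89 + 0.78*0.02*0.11 = 0.034888 + 0.072226 + 0.005162 + 0.001716 = 0.113992
Of this, 0.073942 comes from 0.072226 + 0.001716 (the viral social-media post=true cases).
P(viral social-media post | traffic spike) = 0.073942 / 0.113992 ≈ 0.649

Now also conditioning on newsletter send=true:
P(traffic spike | newsletter send) = 0.29·0.89 + 0.78·0.11 = 0.258100 + 0.085800 = 0.343900
Of this, 0.085800 comes from 0.78·0.11 (the viral social-media post=true cases).
So P(viral social-media post | traffic spike, newsletter send) = 0.085800/0.343900 ≈ 0.249.
This is intercausal reasoning (explaining away): once newsletter send accounts for the traffic spike, viral social-media post becomes less likely.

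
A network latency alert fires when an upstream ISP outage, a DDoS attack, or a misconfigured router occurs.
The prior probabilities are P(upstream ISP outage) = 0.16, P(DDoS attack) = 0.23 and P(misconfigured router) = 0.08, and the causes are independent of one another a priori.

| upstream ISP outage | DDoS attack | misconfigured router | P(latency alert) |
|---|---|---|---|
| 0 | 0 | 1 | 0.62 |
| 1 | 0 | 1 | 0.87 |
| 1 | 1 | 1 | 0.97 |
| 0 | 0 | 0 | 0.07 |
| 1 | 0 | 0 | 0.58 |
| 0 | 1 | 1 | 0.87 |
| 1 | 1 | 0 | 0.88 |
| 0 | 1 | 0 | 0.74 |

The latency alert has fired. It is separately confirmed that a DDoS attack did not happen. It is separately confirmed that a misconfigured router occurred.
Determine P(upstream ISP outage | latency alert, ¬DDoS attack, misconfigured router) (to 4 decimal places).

P(upstream ISP outage | latency alert, ¬DDoS attack, misconfigured router) ≈ 0.2109

By total probability over both values of upstream ISP outage:
  P(latency alert | ¬DDoS attack, misconfigured router) = 0.62·0.84 + 0.87·0.16
        = 0.520800 + 0.139200 = 0.660000
Keeping only the upstream ISP outage-present terms gives 0.139200, so
  P(upstream ISP outage | latency alert, ¬DDoS attack, misconfigured router) = 0.139200 / 0.660000 ≈ 0.2109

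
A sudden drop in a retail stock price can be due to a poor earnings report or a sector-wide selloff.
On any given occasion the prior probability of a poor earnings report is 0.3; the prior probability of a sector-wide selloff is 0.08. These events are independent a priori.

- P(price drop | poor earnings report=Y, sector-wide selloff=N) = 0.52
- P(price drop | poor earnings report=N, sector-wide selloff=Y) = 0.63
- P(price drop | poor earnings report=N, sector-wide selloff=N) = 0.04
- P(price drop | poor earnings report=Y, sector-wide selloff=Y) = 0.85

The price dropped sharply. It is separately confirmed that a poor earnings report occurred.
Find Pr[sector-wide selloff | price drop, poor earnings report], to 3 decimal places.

By total probability over both values of sector-wide selloff:
  P(price drop | poor earnings report) = 0.52*0.92 + 0.85*0.08
        = 0.478400 + 0.068000 = 0.546400
Keeping only the sector-wide selloff-present terms gives 0.068000, so
  P(sector-wide selloff | price drop, poor earnings report) = 0.068000 / 0.546400 ≈ 0.124

Pr[sector-wide selloff | price drop, poor earnings report] ≈ 0.124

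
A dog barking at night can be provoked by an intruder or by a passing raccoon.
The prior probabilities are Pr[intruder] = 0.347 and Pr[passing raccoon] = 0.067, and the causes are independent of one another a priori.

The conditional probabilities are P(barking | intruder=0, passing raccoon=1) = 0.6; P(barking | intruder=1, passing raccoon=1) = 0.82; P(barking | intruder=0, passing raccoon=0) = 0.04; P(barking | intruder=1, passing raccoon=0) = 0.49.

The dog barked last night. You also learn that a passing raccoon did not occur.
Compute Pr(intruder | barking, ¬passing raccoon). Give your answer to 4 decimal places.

Enumerate both values of intruder and weight by the priors:
  P(barking | ¬passing raccoon) = 0.04×0.653 + 0.49×0.347
        = 0.026120 + 0.170030 = 0.196150
Configurations with intruder contribute 0.170030, so
  P(intruder | barking, ¬passing raccoon) = 0.170030 / 0.196150 ≈ 0.8668

Pr(intruder | barking, ¬passing raccoon) ≈ 0.8668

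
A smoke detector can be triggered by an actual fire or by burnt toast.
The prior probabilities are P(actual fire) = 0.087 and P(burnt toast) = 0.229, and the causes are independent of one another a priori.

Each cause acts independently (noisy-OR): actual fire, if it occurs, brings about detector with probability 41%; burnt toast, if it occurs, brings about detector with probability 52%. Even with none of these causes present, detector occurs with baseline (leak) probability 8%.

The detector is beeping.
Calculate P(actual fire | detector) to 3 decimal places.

P(actual fire | detector) ≈ 0.208

Under noisy-OR, P(detector | causes) = 1 − (1−0.08)·∏(1−qᵢ) over the active causes.
Numerator (weight on configurations with actual fire): 0.030668 + 0.014732 = 0.045400
Normalizer over all consistent configurations: 0.08×0.913×0.771 + 0.5584×0.913×0.229 + 0.4572×0.087×0.771 + 0.739456×0.087×0.229 = 0.218463
P(actual fire | detector) = 0.045400/0.218463 ≈ 0.208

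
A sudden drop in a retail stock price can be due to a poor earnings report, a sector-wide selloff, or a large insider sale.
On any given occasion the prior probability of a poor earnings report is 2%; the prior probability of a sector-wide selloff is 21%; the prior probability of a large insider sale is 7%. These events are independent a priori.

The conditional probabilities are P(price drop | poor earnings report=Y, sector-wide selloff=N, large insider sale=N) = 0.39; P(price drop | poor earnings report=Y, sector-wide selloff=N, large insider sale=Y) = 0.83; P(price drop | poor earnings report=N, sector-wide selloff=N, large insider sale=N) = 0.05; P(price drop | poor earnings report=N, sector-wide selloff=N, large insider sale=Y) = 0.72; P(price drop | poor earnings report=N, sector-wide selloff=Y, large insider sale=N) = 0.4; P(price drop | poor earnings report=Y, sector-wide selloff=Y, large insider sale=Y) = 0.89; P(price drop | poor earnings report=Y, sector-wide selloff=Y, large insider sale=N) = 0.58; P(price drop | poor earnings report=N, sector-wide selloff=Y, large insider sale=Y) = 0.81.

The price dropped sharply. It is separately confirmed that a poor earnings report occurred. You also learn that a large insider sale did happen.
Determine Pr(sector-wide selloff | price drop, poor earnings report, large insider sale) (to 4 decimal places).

P(price drop | poor earnings report, large insider sale) = 0.83*0.79 + 0.89*0.21 = 0.655700 + 0.186900 = 0.842600
Restricting to configurations with sector-wide selloff present: 0.89*0.21 = 0.186900.
P(sector-wide selloff | price drop, poor earnings report, large insider sale) = 0.186900 / 0.842600 ≈ 0.2218

Pr(sector-wide selloff | price drop, poor earnings report, large insider sale) ≈ 0.2218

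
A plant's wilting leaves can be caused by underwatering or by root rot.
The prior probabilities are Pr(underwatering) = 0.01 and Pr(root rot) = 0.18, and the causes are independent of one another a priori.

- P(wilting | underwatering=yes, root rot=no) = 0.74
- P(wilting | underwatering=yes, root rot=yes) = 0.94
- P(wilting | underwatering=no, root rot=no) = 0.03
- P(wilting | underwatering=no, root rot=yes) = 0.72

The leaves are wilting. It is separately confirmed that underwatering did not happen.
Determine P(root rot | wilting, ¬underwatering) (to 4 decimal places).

P(wilting | ¬underwatering) = 0.03×0.82 + 0.72×0.18 = 0.024600 + 0.129600 = 0.154200
Restricting to configurations with root rot present: 0.72×0.18 = 0.129600.
Hence the posterior is 0.129600/0.154200 ≈ 0.8405.

P(root rot | wilting, ¬underwatering) ≈ 0.8405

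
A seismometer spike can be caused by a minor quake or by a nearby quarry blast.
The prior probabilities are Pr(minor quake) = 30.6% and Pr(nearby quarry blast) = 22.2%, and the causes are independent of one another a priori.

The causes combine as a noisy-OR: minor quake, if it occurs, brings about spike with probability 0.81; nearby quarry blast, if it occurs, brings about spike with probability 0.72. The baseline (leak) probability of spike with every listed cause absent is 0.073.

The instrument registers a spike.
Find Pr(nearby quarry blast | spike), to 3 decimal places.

Under noisy-OR, P(spike | causes) = 1 − (1−0.073)·∏(1−qᵢ) over the active causes.
P(spike) = 0.073*0.694*0.778 + 0.74044*0.694*0.222 + 0.82387*0.306*0.778 + 0.950684*0.306*0.222 = 0.039415 + 0.114078 + 0.196137 + 0.064582 = 0.414212
The nearby quarry blast-present share is 0.114078 + 0.064582 = 0.178660.
Hence the posterior is 0.178660/0.414212 ≈ 0.431.

Pr(nearby quarry blast | spike) ≈ 0.431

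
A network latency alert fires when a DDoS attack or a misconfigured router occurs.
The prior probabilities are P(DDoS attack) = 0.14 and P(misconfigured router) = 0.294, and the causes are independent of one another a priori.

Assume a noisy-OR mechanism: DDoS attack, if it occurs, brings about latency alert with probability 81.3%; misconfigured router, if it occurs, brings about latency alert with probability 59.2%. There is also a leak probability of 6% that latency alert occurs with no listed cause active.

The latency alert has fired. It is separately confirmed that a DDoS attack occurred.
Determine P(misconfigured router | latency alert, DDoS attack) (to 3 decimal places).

Under noisy-OR, P(latency alert | causes) = 1 − (1−0.06)·∏(1−qᵢ) over the active causes.
Weight on misconfigured router=true, given the evidence: 0.928282·0.294 = 0.272915
The normalizing constant is 0.82422·0.706 + 0.928282·0.294 = 0.854814
Posterior = 0.272915 / 0.854814 ≈ 0.319

P(misconfigured router | latency alert, DDoS attack) ≈ 0.319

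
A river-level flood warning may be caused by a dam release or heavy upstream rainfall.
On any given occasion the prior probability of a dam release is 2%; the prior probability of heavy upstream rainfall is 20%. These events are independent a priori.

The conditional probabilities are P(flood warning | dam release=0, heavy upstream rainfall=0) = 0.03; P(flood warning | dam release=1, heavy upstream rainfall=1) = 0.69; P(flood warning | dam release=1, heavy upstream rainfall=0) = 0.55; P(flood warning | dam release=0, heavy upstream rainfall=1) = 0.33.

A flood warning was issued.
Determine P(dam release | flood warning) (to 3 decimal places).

By total probability over the 4 (dam release, heavy upstream rainfall) configurations:
  P(flood warning) = 0.03*0.98*0.8 + 0.33*0.98*0.2 + 0.55*0.02*0.8 + 0.69*0.02*0.2
        = 0.023520 + 0.064680 + 0.008800 + 0.002760 = 0.099760
The terms with dam release present sum to 0.011560, so
  P(dam release | flood warning) = 0.011560 / 0.099760 ≈ 0.116

P(dam release | flood warning) ≈ 0.116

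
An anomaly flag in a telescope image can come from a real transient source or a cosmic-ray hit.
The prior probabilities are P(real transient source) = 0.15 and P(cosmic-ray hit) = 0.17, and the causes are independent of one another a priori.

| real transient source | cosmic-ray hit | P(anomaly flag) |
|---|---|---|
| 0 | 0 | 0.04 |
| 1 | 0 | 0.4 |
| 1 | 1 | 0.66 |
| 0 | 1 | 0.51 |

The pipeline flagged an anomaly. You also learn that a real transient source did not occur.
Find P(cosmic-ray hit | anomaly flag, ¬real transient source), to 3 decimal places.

P(cosmic-ray hit | anomaly flag, ¬real transient source) ≈ 0.723

Weight on cosmic-ray hit=true, given the evidence: 0.51×0.17 = 0.086700
Normalizer over all consistent configurations: 0.04×0.83 + 0.51×0.17 = 0.119900
Posterior = 0.086700 / 0.119900 ≈ 0.723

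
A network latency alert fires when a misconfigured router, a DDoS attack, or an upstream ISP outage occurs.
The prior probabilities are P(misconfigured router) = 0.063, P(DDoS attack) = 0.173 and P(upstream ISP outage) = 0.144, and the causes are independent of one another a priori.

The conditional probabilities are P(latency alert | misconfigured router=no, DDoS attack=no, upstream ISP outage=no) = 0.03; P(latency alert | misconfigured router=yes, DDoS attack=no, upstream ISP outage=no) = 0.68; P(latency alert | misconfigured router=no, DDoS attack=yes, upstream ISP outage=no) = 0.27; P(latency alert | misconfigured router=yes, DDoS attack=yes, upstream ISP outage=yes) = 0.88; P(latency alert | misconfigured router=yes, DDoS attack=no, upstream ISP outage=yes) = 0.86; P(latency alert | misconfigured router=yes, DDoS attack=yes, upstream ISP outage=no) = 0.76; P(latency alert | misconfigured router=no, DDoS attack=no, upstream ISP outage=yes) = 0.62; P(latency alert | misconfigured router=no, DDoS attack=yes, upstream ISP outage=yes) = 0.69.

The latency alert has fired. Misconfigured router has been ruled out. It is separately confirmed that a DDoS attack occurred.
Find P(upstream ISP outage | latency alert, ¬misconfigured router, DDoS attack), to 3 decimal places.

P(upstream ISP outage | latency alert, ¬misconfigured router, DDoS attack) ≈ 0.301

Weight on upstream ISP outage=true, given the evidence: 0.69·0.144 = 0.099360
Normalizer over all consistent configurations: 0.27·0.856 + 0.69·0.144 = 0.330480
Posterior = 0.099360 / 0.330480 ≈ 0.301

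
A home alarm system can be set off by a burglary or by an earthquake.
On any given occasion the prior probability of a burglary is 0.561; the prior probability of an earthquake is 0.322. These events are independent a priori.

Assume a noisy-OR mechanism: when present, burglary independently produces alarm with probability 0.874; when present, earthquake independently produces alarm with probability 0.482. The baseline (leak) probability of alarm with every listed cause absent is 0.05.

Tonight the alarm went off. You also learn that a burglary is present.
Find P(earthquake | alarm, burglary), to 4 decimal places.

Under noisy-OR, P(alarm | causes) = 1 − (1−0.05)·∏(1−qᵢ) over the active causes.
For the numerator, keep only earthquake=true terms: 0.937995×0.322 = 0.302034
Denominator P(alarm | burglary): 0.8803×0.678 + 0.937995×0.322 = 0.898877
Posterior = 0.302034 / 0.898877 ≈ 0.3360

P(earthquake | alarm, burglary) ≈ 0.3360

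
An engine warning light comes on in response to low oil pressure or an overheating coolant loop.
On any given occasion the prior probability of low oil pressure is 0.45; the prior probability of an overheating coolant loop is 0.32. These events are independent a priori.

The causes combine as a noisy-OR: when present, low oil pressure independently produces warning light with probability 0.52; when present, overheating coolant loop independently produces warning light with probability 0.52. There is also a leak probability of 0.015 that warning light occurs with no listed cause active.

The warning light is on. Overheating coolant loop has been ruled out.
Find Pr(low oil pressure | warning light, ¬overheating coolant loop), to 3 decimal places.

Pr(low oil pressure | warning light, ¬overheating coolant loop) ≈ 0.966

Under noisy-OR, P(warning light | causes) = 1 − (1−0.015)·∏(1−qᵢ) over the active causes.
By total probability over both values of low oil pressure:
  P(warning light | ¬overheating coolant loop) = 0.015·0.55 + 0.5272·0.45
        = 0.008250 + 0.237240 = 0.245490
The terms with low oil pressure present sum to 0.237240, so
  P(low oil pressure | warning light, ¬overheating coolant loop) = 0.237240 / 0.245490 ≈ 0.966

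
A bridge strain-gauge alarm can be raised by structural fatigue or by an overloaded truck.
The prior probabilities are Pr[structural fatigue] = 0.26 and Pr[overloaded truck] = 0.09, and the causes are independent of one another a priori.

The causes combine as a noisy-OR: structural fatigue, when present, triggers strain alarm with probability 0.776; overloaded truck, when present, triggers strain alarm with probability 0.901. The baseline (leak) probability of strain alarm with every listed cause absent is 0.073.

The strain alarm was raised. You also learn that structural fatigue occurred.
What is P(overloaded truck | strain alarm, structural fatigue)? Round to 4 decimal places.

Under noisy-OR, P(strain alarm | causes) = 1 − (1−0.073)·∏(1−qᵢ) over the active causes.
By total probability over both values of overloaded truck:
  P(strain alarm | structural fatigue) = 0.792352·0.91 + 0.979443·0.09
        = 0.721040 + 0.088150 = 0.809190
The terms with overloaded truck present sum to 0.088150, so
  P(overloaded truck | strain alarm, structural fatigue) = 0.088150 / 0.809190 ≈ 0.1089

P(overloaded truck | strain alarm, structural fatigue) ≈ 0.1089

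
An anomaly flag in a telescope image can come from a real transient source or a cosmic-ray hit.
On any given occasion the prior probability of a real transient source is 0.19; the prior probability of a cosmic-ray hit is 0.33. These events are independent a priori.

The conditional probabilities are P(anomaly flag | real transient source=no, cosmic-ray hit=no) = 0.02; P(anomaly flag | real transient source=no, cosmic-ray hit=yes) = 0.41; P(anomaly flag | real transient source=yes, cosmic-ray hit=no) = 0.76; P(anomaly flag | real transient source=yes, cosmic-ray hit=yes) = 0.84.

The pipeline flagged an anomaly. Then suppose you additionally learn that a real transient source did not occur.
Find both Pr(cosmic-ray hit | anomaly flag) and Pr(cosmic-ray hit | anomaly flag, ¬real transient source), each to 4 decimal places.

Weight on cosmic-ray hit=true, given the evidence: 0.109593 + 0.052668 = 0.162261
The normalizing constant is 0.02×0.81×0.67 + 0.41×0.81×0.33 + 0.76×0.19×0.67 + 0.84×0.19×0.33 = 0.269863
Posterior = 0.162261 / 0.269863 ≈ 0.6013

With the extra evidence:
P(anomaly flag | ¬real transient source) = 0.02·0.67 + 0.41·0.33 = 0.013400 + 0.135300 = 0.148700
Of this, 0.135300 comes from 0.41·0.33 (the cosmic-ray hit=true cases).
Hence the posterior is 0.135300/0.148700 ≈ 0.9099.
With real transient source excluded, cosmic-ray hit must carry more of the explanatory weight for the anomaly flag.

Pr(cosmic-ray hit | anomaly flag) ≈ 0.6013; Pr(cosmic-ray hit | anomaly flag, ¬real transient source) ≈ 0.9099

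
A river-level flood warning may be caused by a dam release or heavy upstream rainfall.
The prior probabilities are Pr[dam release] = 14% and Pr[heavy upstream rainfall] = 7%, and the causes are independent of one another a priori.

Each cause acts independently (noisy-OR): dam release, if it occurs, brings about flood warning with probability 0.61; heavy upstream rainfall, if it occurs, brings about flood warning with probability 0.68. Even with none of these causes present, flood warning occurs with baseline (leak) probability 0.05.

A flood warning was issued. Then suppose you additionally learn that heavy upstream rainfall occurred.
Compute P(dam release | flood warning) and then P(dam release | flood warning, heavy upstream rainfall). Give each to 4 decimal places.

Under noisy-OR, P(flood warning | causes) = 1 − (1−0.05)·∏(1−qᵢ) over the active causes.
Enumerate the 4 (dam release, heavy upstream rainfall) configurations and weight by the priors:
  P(flood warning) = 0.05*0.86*0.93 + 0.696*0.86*0.07 + 0.6295*0.14*0.93 + 0.88144*0.14*0.07
        = 0.039990 + 0.041899 + 0.081961 + 0.008638 = 0.172488
Keeping only the dam release-present terms gives 0.090599, so
  P(dam release | flood warning) = 0.090599 / 0.172488 ≈ 0.5252

Now condition on the additional information:
Weight on dam release=true, given the evidence: 0.88144·0.14 = 0.123402
Normalizer over all consistent configurations: 0.696·0.86 + 0.88144·0.14 = 0.721962
P(dam release | flood warning, heavy upstream rainfall) = 0.123402/0.721962 ≈ 0.1709
The drop from 0.5252 to 0.1709 is the explaining-away (discounting) effect.

P(dam release | flood warning) ≈ 0.5252; P(dam release | flood warning, heavy upstream rainfall) ≈ 0.1709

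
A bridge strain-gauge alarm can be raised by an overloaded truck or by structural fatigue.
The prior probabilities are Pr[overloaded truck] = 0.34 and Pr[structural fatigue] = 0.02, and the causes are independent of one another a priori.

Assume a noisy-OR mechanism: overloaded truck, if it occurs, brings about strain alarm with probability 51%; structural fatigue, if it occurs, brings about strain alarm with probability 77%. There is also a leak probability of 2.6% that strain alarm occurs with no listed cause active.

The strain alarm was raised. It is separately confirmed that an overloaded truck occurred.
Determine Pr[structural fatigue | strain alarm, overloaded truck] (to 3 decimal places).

Pr[structural fatigue | strain alarm, overloaded truck] ≈ 0.034

Under noisy-OR, P(strain alarm | causes) = 1 − (1−0.026)·∏(1−qᵢ) over the active causes.
P(strain alarm | overloaded truck) = 0.52274·0.98 + 0.89023·0.02 = 0.512285 + 0.017805 = 0.530090
Restricting to configurations with structural fatigue present: 0.89023·0.02 = 0.017805.
Hence the posterior is 0.017805/0.530090 ≈ 0.034.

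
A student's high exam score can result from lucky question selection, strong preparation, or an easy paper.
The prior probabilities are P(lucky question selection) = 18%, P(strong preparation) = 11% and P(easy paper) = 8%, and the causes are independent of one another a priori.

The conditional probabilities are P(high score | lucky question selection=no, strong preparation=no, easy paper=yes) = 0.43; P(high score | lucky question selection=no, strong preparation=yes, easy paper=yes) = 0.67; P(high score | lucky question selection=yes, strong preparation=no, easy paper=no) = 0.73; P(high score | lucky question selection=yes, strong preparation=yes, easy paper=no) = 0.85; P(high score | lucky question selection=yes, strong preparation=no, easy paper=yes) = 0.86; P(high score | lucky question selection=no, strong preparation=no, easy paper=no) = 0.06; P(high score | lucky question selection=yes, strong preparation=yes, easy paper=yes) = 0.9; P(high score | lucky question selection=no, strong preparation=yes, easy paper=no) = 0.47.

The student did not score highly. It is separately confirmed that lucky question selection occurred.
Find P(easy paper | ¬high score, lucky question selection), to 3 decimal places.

P(easy paper | ¬high score, lucky question selection) ≈ 0.044

For the numerator, keep only easy paper=true terms: 0.009968 + 0.000880 = 0.010848
Denominator P(¬high score | lucky question selection): 0.27×0.89×0.92 + 0.14×0.89×0.08 + 0.15×0.11×0.92 + 0.1×0.11×0.08 = 0.247104
P(easy paper | ¬high score, lucky question selection) = 0.010848/0.247104 ≈ 0.044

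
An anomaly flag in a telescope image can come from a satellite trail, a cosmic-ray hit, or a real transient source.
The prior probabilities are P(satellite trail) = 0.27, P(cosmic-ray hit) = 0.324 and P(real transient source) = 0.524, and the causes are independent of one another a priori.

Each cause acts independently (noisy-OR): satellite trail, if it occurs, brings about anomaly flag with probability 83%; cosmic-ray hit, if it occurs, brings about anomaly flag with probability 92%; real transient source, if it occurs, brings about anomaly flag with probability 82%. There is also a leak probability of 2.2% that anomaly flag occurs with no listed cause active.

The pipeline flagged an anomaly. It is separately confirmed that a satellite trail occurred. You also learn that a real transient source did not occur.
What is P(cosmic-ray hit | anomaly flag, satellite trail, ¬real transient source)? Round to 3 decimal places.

P(cosmic-ray hit | anomaly flag, satellite trail, ¬real transient source) ≈ 0.362

Under noisy-OR, P(anomaly flag | causes) = 1 − (1−0.022)·∏(1−qᵢ) over the active causes.
Weight on cosmic-ray hit=true, given the evidence: 0.986699·0.324 = 0.319690
Normalizer over all consistent configurations: 0.83374·0.676 + 0.986699·0.324 = 0.883298
P(cosmic-ray hit | anomaly flag, satellite trail, ¬real transient source) = 0.319690/0.883298 ≈ 0.362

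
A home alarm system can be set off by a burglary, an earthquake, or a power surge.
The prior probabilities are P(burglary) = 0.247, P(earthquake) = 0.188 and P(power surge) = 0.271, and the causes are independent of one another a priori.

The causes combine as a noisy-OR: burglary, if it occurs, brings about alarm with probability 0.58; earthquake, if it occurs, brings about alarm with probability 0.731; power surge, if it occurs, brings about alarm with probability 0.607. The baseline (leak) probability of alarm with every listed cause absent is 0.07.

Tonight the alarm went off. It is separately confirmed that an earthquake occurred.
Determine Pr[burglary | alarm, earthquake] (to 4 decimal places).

Under noisy-OR, P(alarm | causes) = 1 − (1−0.07)·∏(1−qᵢ) over the active causes.
Sum P(alarm|·) weighted by the priors over the 4 (burglary, power surge) configurations:
  P(alarm | earthquake) = 0.74983×0.753×0.729 + 0.901683×0.753×0.271 + 0.894929×0.247×0.729 + 0.958707×0.247×0.271
        = 0.411609 + 0.184000 + 0.161144 + 0.064173 = 0.820926
The terms with burglary present sum to 0.225317, so
  P(burglary | alarm, earthquake) = 0.225317 / 0.820926 ≈ 0.2745

Pr[burglary | alarm, earthquake] ≈ 0.2745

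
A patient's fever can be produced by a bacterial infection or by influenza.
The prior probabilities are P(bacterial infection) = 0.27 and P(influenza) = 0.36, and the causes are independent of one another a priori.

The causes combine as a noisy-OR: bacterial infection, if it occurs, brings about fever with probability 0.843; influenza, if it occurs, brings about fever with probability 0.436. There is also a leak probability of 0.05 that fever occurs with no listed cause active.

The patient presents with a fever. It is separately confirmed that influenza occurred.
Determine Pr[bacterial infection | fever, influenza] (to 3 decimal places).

Pr[bacterial infection | fever, influenza] ≈ 0.422

Under noisy-OR, P(fever | causes) = 1 − (1−0.05)·∏(1−qᵢ) over the active causes.
Weight on bacterial infection=true, given the evidence: 0.915879·0.27 = 0.247287
Normalizer over all consistent configurations: 0.4642·0.73 + 0.915879·0.27 = 0.586153
Posterior = 0.247287 / 0.586153 ≈ 0.422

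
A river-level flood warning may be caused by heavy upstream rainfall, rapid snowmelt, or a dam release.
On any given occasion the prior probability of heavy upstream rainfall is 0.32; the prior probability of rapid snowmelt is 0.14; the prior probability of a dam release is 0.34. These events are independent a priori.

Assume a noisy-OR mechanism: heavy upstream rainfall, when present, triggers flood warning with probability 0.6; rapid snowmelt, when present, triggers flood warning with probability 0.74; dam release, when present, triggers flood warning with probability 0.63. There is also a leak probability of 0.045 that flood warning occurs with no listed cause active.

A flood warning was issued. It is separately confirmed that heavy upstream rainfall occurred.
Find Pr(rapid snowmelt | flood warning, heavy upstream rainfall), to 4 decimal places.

Under noisy-OR, P(flood warning | causes) = 1 − (1−0.045)·∏(1−qᵢ) over the active causes.
Weight on rapid snowmelt=true, given the evidence: 0.083223 + 0.045851 = 0.129074
Denominator P(flood warning | heavy upstream rainfall): 0.618*0.86*0.66 + 0.85866*0.86*0.34 + 0.90068*0.14*0.66 + 0.963252*0.14*0.34 = 0.730923
P(rapid snowmelt | flood warning, heavy upstream rainfall) = 0.129074/0.730923 ≈ 0.1766

Pr(rapid snowmelt | flood warning, heavy upstream rainfall) ≈ 0.1766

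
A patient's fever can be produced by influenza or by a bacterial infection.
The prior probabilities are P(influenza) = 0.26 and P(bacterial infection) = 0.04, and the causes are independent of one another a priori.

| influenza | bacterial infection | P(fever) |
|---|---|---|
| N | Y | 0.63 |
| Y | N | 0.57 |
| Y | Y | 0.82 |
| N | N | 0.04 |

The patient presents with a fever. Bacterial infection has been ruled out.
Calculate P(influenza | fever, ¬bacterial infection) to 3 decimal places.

P(influenza | fever, ¬bacterial infection) ≈ 0.834

Numerator (weight on configurations with influenza): 0.57*0.26 = 0.148200
Normalizer over all consistent configurations: 0.04*0.74 + 0.57*0.26 = 0.177800
P(influenza | fever, ¬bacterial infection) = 0.148200/0.177800 ≈ 0.834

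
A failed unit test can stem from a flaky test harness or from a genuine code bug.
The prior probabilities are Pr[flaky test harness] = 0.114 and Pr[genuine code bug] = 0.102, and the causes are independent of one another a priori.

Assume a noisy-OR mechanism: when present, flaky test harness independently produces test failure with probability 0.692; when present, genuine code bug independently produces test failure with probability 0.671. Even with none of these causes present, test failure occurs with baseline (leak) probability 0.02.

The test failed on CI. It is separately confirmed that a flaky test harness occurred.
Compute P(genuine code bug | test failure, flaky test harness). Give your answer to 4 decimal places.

P(genuine code bug | test failure, flaky test harness) ≈ 0.1278

Under noisy-OR, P(test failure | causes) = 1 − (1−0.02)·∏(1−qᵢ) over the active causes.
By total probability over both values of genuine code bug:
  P(test failure | flaky test harness) = 0.69816·0.898 + 0.900695·0.102
        = 0.626948 + 0.091871 = 0.718819
Keeping only the genuine code bug-present terms gives 0.091871, so
  P(genuine code bug | test failure, flaky test harness) = 0.091871 / 0.718819 ≈ 0.1278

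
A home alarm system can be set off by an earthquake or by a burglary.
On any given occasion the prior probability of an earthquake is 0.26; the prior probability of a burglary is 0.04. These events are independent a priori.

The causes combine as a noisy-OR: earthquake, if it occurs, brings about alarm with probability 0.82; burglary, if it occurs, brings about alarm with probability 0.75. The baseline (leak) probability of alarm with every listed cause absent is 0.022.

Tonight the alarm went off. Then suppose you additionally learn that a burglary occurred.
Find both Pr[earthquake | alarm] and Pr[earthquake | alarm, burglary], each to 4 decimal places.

Under noisy-OR, P(alarm | causes) = 1 − (1−0.022)·∏(1−qᵢ) over the active causes.
P(alarm) = 0.022·0.74·0.96 + 0.7555·0.74·0.04 + 0.82396·0.26·0.96 + 0.95599·0.26·0.04 = 0.015629 + 0.022363 + 0.205660 + 0.009942 = 0.253594
Restricting to configurations with earthquake present: 0.205660 + 0.009942 = 0.215602.
So P(earthquake | alarm) = 0.215602/0.253594 ≈ 0.8502.

Now condition on the additional information:
P(alarm | burglary) = 0.7555*0.74 + 0.95599*0.26 = 0.559070 + 0.248557 = 0.807627
The earthquake-present share is 0.95599*0.26 = 0.248557.
Hence the posterior is 0.248557/0.807627 ≈ 0.3078.

Pr[earthquake | alarm] ≈ 0.8502; Pr[earthquake | alarm, burglary] ≈ 0.3078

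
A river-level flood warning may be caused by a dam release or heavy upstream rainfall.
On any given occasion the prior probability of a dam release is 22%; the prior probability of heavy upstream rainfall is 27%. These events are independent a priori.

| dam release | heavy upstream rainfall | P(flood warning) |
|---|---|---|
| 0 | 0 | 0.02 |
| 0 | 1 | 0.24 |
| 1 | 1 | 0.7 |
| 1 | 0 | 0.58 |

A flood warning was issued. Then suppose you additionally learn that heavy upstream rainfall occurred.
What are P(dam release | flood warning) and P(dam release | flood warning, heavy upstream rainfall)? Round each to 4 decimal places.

Numerator (weight on configurations with dam release): 0.093148 + 0.041580 = 0.134728
The normalizing constant is 0.02×0.78×0.73 + 0.24×0.78×0.27 + 0.58×0.22×0.73 + 0.7×0.22×0.27 = 0.196660
Posterior = 0.134728 / 0.196660 ≈ 0.6851

Now also conditioning on heavy upstream rainfall=true:
Enumerate both values of dam release and weight by the priors:
  P(flood warning | heavy upstream rainfall) = 0.24*0.78 + 0.7*0.22
        = 0.187200 + 0.154000 = 0.341200
Keeping only the dam release-present terms gives 0.154000, so
  P(dam release | flood warning, heavy upstream rainfall) = 0.154000 / 0.341200 ≈ 0.4513
The drop from 0.6851 to 0.4513 is the explaining-away (discounting) effect.

P(dam release | flood warning) ≈ 0.6851; P(dam release | flood warning, heavy upstream rainfall) ≈ 0.4513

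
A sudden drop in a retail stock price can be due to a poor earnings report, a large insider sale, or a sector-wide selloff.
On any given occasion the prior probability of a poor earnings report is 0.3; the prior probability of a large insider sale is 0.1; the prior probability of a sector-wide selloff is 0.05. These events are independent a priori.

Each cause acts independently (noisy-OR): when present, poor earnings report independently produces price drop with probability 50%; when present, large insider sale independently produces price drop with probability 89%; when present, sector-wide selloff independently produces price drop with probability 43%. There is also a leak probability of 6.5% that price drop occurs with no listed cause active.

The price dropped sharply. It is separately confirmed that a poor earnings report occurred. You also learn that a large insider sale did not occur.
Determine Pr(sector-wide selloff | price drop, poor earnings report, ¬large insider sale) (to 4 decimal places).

Pr(sector-wide selloff | price drop, poor earnings report, ¬large insider sale) ≈ 0.0676

Under noisy-OR, P(price drop | causes) = 1 − (1−0.065)·∏(1−qᵢ) over the active causes.
P(price drop | poor earnings report, ¬large insider sale) = 0.5325·0.95 + 0.733525·0.05 = 0.505875 + 0.036676 = 0.542551
Restricting to configurations with sector-wide selloff present: 0.733525·0.05 = 0.036676.
Hence the posterior is 0.036676/0.542551 ≈ 0.0676.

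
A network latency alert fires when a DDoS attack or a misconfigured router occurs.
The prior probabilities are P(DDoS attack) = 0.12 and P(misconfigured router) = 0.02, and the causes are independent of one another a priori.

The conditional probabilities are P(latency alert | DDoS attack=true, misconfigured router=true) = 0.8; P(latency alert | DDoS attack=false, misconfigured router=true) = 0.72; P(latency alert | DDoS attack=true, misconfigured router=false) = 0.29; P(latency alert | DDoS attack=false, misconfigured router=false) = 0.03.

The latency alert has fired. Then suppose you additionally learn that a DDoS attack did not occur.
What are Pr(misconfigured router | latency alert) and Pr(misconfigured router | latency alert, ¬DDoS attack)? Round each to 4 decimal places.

Weight on misconfigured router=true, given the evidence: 0.012672 + 0.001920 = 0.014592
Normalizer over all consistent configurations: 0.03×0.88×0.98 + 0.72×0.88×0.02 + 0.29×0.12×0.98 + 0.8×0.12×0.02 = 0.074568
P(misconfigured router | latency alert) = 0.014592/0.074568 ≈ 0.1957

With the extra evidence:
Sum P(latency alert|·) weighted by the priors over both values of misconfigured router:
  P(latency alert | ¬DDoS attack) = 0.03·0.98 + 0.72·0.02
        = 0.029400 + 0.014400 = 0.043800
Configurations with misconfigured router contribute 0.014400, so
  P(misconfigured router | latency alert, ¬DDoS attack) = 0.014400 / 0.043800 ≈ 0.3288

Pr(misconfigured router | latency alert) ≈ 0.1957; Pr(misconfigured router | latency alert, ¬DDoS attack) ≈ 0.3288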